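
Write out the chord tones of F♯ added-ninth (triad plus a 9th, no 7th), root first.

F-sharp  A-sharp  C-sharp  G-sharp

F♯ added-ninth is an added-ninth built on F-sharp.
root → F-sharp
3rd (major 3rd) → A-sharp
5th (perfect 5th) → C-sharp
9th (major 9th) → G-sharp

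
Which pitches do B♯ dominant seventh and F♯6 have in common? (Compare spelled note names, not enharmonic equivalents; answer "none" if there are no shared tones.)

B♯ dominant seventh = B♯, D𝄪, F𝄪, A♯.
F♯6 = F♯, A♯, C♯, D♯.
Shared: A♯.

A♯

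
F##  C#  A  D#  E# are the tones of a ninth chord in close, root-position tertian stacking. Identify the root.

D#

Arranged so that each adjacent pair is a third by letter name: D# – F## – A – C# – E#.
The bottom of that stack, D#, is the root (this is D# dominant ninth flat five).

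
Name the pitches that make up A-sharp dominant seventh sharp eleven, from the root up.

A-sharp dominant seventh sharp eleven is a dominant seventh sharp eleven built on A#.
root → A#
3rd (major 3rd) → C##
5th (perfect 5th) → E#
7th (minor 7th) → G#
11th (augmented 11th) → D##

A#, C##, E#, G#, D##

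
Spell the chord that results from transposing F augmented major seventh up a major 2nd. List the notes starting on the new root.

G, B, D#, F#

Transposed root: F → G (major 2nd up). So we spell G augmented major seventh:
root → G
3rd (major 3rd) → B
5th (augmented 5th) → D#
7th (major 7th) → F#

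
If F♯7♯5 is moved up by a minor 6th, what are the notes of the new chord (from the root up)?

F♯ up a minor 6th → D. New chord: D augmented seventh.
- root: D
- major 3rd: F♯
- augmented 5th: A♯
- minor 7th: C

D, F♯, A♯, C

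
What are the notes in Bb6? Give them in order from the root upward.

B♭, D, F, G

Bb6: major sixth on B♭.
B♭ — root
D — major 3rd
F — perfect 5th
G — major 6th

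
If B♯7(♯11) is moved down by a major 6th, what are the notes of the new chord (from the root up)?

D# F## A# C# G##

Transposed root: B# → D# (major 6th down). So we spell D# dominant seventh sharp eleven:
Root: D#
Major 3rd (3rd): F##
Perfect 5th (5th): A#
Minor 7th (7th): C#
Augmented 11th (11th): G##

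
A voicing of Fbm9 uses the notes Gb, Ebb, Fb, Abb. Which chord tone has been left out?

The full Fbm9 chord is Fb, Abb, Cb, Ebb, Gb.
Comparing with the voicing, the perfect 5th (5th) — Cb — is absent.

Cb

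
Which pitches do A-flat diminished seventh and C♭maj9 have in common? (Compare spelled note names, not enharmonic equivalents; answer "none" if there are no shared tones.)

Cb

A-flat diminished seventh = Ab, Cb, Ebb, Gbb.
C♭maj9 = Cb, Eb, Gb, Bb, Db.
Shared: Cb.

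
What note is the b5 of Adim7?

Eb

Root of Adim7 = A. The 5th is a diminished 5th: A up a diminished 5th → Eb.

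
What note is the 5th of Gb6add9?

D♭

Root of Gb6add9 = G♭. The 5th is a perfect 5th: G♭ up a perfect 5th → D♭.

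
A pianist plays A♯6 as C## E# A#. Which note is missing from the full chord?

F##

A♯6 = A#, C##, E#, F##. The voicing lacks the 6th (major 6th), F##.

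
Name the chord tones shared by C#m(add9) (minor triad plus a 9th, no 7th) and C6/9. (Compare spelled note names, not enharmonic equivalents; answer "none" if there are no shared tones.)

C#m(add9): C# E G# D#
C6/9: C E G A D
Common to both → E.

E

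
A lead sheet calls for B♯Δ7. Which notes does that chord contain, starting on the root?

B♯Δ7 is a major seventh built on B#.
- root: B#
- major 3rd: D##
- perfect 5th: F##
- major 7th: A##

B# – D## – F## – A##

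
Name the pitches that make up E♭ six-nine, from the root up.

E-flat, G, B-flat, C, F

E♭ six-nine is a six-nine built on E-flat.
root → E-flat
3rd (major 3rd) → G
5th (perfect 5th) → B-flat
6th (major 6th) → C
9th (major 9th) → F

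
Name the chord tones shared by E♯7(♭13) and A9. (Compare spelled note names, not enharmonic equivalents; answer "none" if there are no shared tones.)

C#

E♯7(♭13): E# G## B# D# C#
A9: A C# E G B
Common to both → C#.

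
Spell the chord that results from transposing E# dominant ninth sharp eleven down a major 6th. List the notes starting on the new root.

G#  B#  D#  F#  A#  C##

A major 6th down from E# is G#, so the new chord is G# dominant ninth sharp eleven.
root → G#
3rd (major 3rd) → B#
5th (perfect 5th) → D#
7th (minor 7th) → F#
9th (major 9th) → A#
11th (augmented 11th) → C##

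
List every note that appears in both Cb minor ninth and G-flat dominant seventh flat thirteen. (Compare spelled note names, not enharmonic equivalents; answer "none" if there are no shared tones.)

Cb minor ninth: C-flat E-double-flat G-flat B-double-flat D-flat
G-flat dominant seventh flat thirteen: G-flat B-flat D-flat F-flat E-double-flat
Common to both → E-double-flat, G-flat, D-flat.

E-double-flat, G-flat, D-flat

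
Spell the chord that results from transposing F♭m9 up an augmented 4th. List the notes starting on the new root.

An augmented 4th up from Fb is Bb, so the new chord is Bb minor ninth.
- root: Bb
- minor 3rd: Db
- perfect 5th: F
- minor 7th: Ab
- major 9th: C

Bb Db F Ab C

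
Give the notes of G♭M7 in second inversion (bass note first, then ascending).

G♭M7 = G♭–B♭–D♭–F; second inversion → fifth (D♭) lowest.

D♭, F, G♭, B♭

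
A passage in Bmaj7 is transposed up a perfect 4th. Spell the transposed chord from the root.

A perfect 4th up from B is E, so the new chord is E major seventh.
Root: E
Major 3rd (3rd): G#
Perfect 5th (5th): B
Major 7th (7th): D#

E  G#  B  D#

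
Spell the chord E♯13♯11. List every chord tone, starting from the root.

Root E♯, quality dominant thirteenth sharp eleven:
E♯ — root
G𝄪 — major 3rd
B♯ — perfect 5th
D♯ — minor 7th
F𝄪 — major 9th
A𝄪 — augmented 11th
C𝄪 — major 13th

E♯ G𝄪 B♯ D♯ F𝄪 A𝄪 C𝄪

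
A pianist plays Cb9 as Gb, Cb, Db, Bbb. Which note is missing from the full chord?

The full Cb9 chord is Cb, Eb, Gb, Bbb, Db.
Comparing with the voicing, the major 3rd (3rd) — Eb — is absent.

Eb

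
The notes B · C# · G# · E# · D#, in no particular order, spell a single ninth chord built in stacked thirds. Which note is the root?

C#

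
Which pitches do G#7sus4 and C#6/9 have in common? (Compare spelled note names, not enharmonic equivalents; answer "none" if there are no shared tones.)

G♯  C♯  D♯

G#7sus4 = G♯, C♯, D♯, F♯.
C#6/9 = C♯, E♯, G♯, A♯, D♯.
Shared: G♯, C♯, D♯.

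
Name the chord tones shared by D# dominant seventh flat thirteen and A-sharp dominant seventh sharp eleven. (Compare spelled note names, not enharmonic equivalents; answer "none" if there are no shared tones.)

A-sharp

D# dominant seventh flat thirteen = D-sharp, F-double-sharp, A-sharp, C-sharp, B.
A-sharp dominant seventh sharp eleven = A-sharp, C-double-sharp, E-sharp, G-sharp, D-double-sharp.
Shared: A-sharp.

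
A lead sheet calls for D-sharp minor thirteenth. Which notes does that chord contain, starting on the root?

D-sharp minor thirteenth is a minor thirteenth built on D#.
Root: D#
Minor 3rd (3rd): F#
Perfect 5th (5th): A#
Minor 7th (7th): C#
Major 9th (9th): E#
Perfect 11th (11th): G#
Major 13th (13th): B#

D#, F#, A#, C#, E#, G#, B#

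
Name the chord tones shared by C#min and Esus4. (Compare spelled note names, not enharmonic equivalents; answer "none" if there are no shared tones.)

C#min = C#, E, G#.
Esus4 = E, A, B.
Shared: E.

E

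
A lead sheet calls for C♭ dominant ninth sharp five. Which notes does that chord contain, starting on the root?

Cb – Eb – G – Bbb – Db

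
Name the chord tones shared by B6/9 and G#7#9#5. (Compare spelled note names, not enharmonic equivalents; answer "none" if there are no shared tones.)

B6/9 = B, D#, F#, G#, C#.
G#7#9#5 = G#, B#, D##, F#, A##.
Shared: F#, G#.

F#, G#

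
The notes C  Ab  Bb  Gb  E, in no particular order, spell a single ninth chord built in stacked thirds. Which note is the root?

Arranged so that each adjacent pair is a third by letter name: Ab – C – E – Gb – Bb.
The bottom of that stack, Ab, is the root (this is Ab dominant ninth sharp five).

Ab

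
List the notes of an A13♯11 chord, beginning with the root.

A13♯11: dominant thirteenth sharp eleven on A.
Root: A
Major 3rd (3rd): C#
Perfect 5th (5th): E
Minor 7th (7th): G
Major 9th (9th): B
Augmented 11th (11th): D#
Major 13th (13th): F#

A, C#, E, G, B, D#, F#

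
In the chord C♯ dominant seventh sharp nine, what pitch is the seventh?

C♯ dominant seventh sharp nine is built on C-sharp; its 7th is a minor 7th above the root.
A seventh above C uses the letter B, and the minor 7th above C-sharp is B.

B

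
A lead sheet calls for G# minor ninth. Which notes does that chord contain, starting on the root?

Root G-sharp, quality minor ninth:
G-sharp — root
B — minor 3rd
D-sharp — perfect 5th
F-sharp — minor 7th
A-sharp — major 9th

G-sharp – B – D-sharp – F-sharp – A-sharp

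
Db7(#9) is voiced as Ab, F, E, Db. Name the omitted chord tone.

Db7(#9) = Db, F, Ab, Cb, E. The voicing lacks the 7th (minor 7th), Cb.

Cb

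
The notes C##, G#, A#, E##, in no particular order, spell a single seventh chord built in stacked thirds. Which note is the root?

A#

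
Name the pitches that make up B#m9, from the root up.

B# D# F## A# C##

Root B#, quality minor ninth:
- root: B#
- minor 3rd: D#
- perfect 5th: F##
- minor 7th: A#
- major 9th: C##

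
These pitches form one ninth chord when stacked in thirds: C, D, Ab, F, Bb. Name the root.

Bb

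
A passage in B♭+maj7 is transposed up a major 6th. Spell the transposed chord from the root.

Transposed root: B♭ → G (major 6th up). So we spell G augmented major seventh:
root → G
3rd (major 3rd) → B
5th (augmented 5th) → D♯
7th (major 7th) → F♯

G B D♯ F♯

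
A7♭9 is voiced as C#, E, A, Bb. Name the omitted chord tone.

A7♭9 = A, C#, E, G, Bb. The voicing lacks the 7th (minor 7th), G.

G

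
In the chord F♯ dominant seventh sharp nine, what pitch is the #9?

G-double-sharp

Root of F♯ dominant seventh sharp nine = F-sharp. The 9th is an augmented 9th: F-sharp up an augmented 9th → G-double-sharp.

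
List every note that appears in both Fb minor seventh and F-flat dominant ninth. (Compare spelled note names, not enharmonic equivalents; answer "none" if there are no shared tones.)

F-flat, C-flat, E-double-flat

Fb minor seventh = F-flat, A-double-flat, C-flat, E-double-flat.
F-flat dominant ninth = F-flat, A-flat, C-flat, E-double-flat, G-flat.
Shared: F-flat, C-flat, E-double-flat.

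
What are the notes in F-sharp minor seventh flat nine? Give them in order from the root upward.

Root F-sharp, quality minor seventh flat nine:
root → F-sharp
3rd (minor 3rd) → A
5th (perfect 5th) → C-sharp
7th (minor 7th) → E
9th (minor 9th) → G

F-sharp A C-sharp E G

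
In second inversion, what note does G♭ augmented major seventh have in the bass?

G♭ augmented major seventh in root position is Gb–Bb–D–F.
Second inversion places the fifth in the bass, which is D.

D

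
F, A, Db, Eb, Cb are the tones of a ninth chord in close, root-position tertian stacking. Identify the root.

Db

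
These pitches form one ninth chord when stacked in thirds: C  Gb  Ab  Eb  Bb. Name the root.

Ab

Arranged so that each adjacent pair is a third by letter name: Ab – C – Eb – Gb – Bb.
The bottom of that stack, Ab, is the root (this is Ab dominant ninth).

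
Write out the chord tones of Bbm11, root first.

Root Bb, quality minor eleventh:
Bb — root
Db — minor 3rd
F — perfect 5th
Ab — minor 7th
C — major 9th
Eb — perfect 11th

Bb Db F Ab C Eb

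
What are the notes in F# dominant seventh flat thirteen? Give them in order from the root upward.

F# dominant seventh flat thirteen: dominant seventh flat thirteen on F#.
F# — root
A# — major 3rd
C# — perfect 5th
E — minor 7th
D — minor 13th

F#, A#, C#, E, D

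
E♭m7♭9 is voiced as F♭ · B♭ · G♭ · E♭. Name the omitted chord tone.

D♭

E♭m7♭9 = E♭, G♭, B♭, D♭, F♭. The voicing lacks the 7th (minor 7th), D♭.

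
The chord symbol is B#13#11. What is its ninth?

C𝄪

Root of B#13#11 = B♯. The 9th is a major 9th: B♯ up a major 9th → C𝄪.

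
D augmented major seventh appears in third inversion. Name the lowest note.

D augmented major seventh = D–F#–A#–C#. Third inversion → seventh in the bass = C#.

C#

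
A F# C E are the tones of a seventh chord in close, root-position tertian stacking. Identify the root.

Arranged so that each adjacent pair is a third by letter name: F# – A – C – E.
The bottom of that stack, F#, is the root (this is F# half-diminished seventh).

F#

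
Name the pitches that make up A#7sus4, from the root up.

A#7sus4 is a dominant seventh suspended fourth built on A#.
- root: A#
- perfect 4th: D#
- perfect 5th: E#
- minor 7th: G#

A# D# E# G#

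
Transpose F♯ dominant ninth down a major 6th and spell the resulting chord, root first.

A  C-sharp  E  G  B

Transposed root: F-sharp → A (major 6th down). So we spell A dominant ninth:
root → A
3rd (major 3rd) → C-sharp
5th (perfect 5th) → E
7th (minor 7th) → G
9th (major 9th) → B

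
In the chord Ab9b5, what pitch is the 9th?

Bb

Root of Ab9b5 = Ab. The 9th is a major 9th: Ab up a major 9th → Bb.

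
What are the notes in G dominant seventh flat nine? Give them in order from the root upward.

G, B, D, F, Ab

G dominant seventh flat nine: dominant seventh flat nine on G.
root → G
3rd (major 3rd) → B
5th (perfect 5th) → D
7th (minor 7th) → F
9th (minor 9th) → Ab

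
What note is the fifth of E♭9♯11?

Bb

Root of E♭9♯11 = Eb. The 5th is a perfect 5th: Eb up a perfect 5th → Bb.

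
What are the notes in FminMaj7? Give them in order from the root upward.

FminMaj7 is a minor-major seventh built on F.
F — root
Ab — minor 3rd
C — perfect 5th
E — major 7th

F  Ab  C  E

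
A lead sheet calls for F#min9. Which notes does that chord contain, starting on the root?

F#  A  C#  E  G#

F#min9: minor ninth on F#.
root → F#
3rd (minor 3rd) → A
5th (perfect 5th) → C#
7th (minor 7th) → E
9th (major 9th) → G#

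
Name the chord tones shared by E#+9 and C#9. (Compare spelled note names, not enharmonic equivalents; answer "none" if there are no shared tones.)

E#, D#

E#+9 = E#, G##, B##, D#, F##.
C#9 = C#, E#, G#, B, D#.
Shared: E#, D#.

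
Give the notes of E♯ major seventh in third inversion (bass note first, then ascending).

E♯ major seventh = E-sharp–G-double-sharp–B-sharp–D-double-sharp; third inversion → seventh (D-double-sharp) lowest.

D-double-sharp, E-sharp, G-double-sharp, B-sharp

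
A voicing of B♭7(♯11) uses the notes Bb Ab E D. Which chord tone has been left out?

B♭7(♯11) = Bb, D, F, Ab, E. The voicing lacks the 5th (perfect 5th), F.

F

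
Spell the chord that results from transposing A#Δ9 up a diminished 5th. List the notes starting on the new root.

A♯ up a diminished 5th → E. New chord: E major ninth.
Root: E
Major 3rd (3rd): G♯
Perfect 5th (5th): B
Major 7th (7th): D♯
Major 9th (9th): F♯

E – G♯ – B – D♯ – F♯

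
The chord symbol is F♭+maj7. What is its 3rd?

A♭

Root of F♭+maj7 = F♭. The 3rd is a major 3rd: F♭ up a major 3rd → A♭.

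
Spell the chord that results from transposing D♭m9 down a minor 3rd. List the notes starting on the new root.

Bb – Db – F – Ab – C

Db down a minor 3rd → Bb. New chord: Bb minor ninth.
Root: Bb
Minor 3rd (3rd): Db
Perfect 5th (5th): F
Minor 7th (7th): Ab
Major 9th (9th): C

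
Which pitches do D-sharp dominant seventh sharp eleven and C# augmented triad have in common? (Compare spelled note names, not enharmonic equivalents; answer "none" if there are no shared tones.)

D-sharp dominant seventh sharp eleven: D# F## A# C# G##
C# augmented triad: C# E# G##
Common to both → C#, G##.

C#, G##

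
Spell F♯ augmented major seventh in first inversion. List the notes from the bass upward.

A# – C## – E# – F#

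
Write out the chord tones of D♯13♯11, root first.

D# F## A# C# E# G## B#

Root D#, quality dominant thirteenth sharp eleven:
Root: D#
Major 3rd (3rd): F##
Perfect 5th (5th): A#
Minor 7th (7th): C#
Major 9th (9th): E#
Augmented 11th (11th): G##
Major 13th (13th): B#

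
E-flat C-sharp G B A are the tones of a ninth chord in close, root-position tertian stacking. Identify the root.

A

Arranged so that each adjacent pair is a third by letter name: A – C-sharp – E-flat – G – B.
The bottom of that stack, A, is the root (this is A dominant ninth flat five).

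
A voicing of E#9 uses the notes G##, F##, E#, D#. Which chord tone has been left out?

B#

The full E#9 chord is E#, G##, B#, D#, F##.
Comparing with the voicing, the perfect 5th (5th) — B# — is absent.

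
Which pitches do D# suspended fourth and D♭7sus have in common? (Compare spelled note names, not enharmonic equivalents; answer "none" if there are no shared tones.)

none

D# suspended fourth: D♯ G♯ A♯
D♭7sus: D♭ G♭ A♭ C♭
Common to both → none.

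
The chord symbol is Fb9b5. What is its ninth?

Root of Fb9b5 = Fb. The 9th is a major 9th: Fb up a major 9th → Gb.

Gb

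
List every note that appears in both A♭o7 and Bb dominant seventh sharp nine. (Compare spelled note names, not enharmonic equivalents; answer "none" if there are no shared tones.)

Ab

A♭o7: Ab Cb Ebb Gbb
Bb dominant seventh sharp nine: Bb D F Ab C#
Common to both → Ab.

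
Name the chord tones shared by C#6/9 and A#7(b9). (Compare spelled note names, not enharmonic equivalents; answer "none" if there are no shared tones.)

C#6/9: C# E# G# A# D#
A#7(b9): A# C## E# G# B
Common to both → E#, G#, A#.

E#  G#  A#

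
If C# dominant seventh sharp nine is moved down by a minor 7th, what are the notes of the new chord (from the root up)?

D-sharp  F-double-sharp  A-sharp  C-sharp  E-double-sharp

A minor 7th down from C-sharp is D-sharp, so the new chord is D-sharp dominant seventh sharp nine.
- root: D-sharp
- major 3rd: F-double-sharp
- perfect 5th: A-sharp
- minor 7th: C-sharp
- augmented 9th: E-double-sharp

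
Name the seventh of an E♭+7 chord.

E♭+7 is built on Eb; its 7th is a minor 7th above the root.
A seventh above E uses the letter D, and the minor 7th above Eb is Db.

Db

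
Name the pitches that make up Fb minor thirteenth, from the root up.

Fb, Abb, Cb, Ebb, Gb, Bbb, Db

Fb minor thirteenth is a minor thirteenth built on Fb.
- root: Fb
- minor 3rd: Abb
- perfect 5th: Cb
- minor 7th: Ebb
- major 9th: Gb
- perfect 11th: Bbb
- major 13th: Db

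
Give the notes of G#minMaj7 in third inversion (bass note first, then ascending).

G#minMaj7 = G#–B–D#–F##; third inversion → seventh (F##) lowest.

F##, G#, B, D#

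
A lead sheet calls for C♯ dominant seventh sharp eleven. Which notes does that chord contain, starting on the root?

C-sharp – E-sharp – G-sharp – B – F-double-sharp

C♯ dominant seventh sharp eleven is a dominant seventh sharp eleven built on C-sharp.
- root: C-sharp
- major 3rd: E-sharp
- perfect 5th: G-sharp
- minor 7th: B
- augmented 11th: F-double-sharp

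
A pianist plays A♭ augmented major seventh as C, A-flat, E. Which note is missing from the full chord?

G

A♭ augmented major seventh = A-flat, C, E, G. The voicing lacks the 7th (major 7th), G.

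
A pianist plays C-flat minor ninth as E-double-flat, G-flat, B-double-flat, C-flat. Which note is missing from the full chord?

D-flat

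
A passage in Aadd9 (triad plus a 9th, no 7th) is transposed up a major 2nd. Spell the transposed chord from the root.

A major 2nd up from A is B, so the new chord is B added-ninth.
root → B
3rd (major 3rd) → D♯
5th (perfect 5th) → F♯
9th (major 9th) → C♯

B D♯ F♯ C♯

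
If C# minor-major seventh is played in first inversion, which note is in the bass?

C# minor-major seventh = C♯–E–G♯–B♯. First inversion → third in the bass = E.

E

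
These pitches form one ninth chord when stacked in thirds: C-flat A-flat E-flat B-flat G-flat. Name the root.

Stacking in thirds gives A-flat – C-flat – E-flat – G-flat – B-flat, so A-flat is the root — A-flat minor ninth.

A-flat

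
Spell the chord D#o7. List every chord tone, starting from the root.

Root D#, quality diminished seventh:
D# — root
F# — minor 3rd
A — diminished 5th
C — diminished 7th

D# F# A C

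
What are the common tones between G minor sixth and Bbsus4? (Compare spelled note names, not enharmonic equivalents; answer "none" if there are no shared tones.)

Bb

G minor sixth: G Bb D E
Bbsus4: Bb Eb F
Common to both → Bb.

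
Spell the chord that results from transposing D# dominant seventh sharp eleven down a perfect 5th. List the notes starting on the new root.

G♯  B♯  D♯  F♯  C𝄪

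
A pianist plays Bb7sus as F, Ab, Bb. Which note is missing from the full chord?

The full Bb7sus chord is Bb, Eb, F, Ab.
Comparing with the voicing, the perfect 4th (4th) — Eb — is absent.

Eb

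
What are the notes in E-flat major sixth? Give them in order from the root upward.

E-flat – G – B-flat – C

E-flat major sixth is a major sixth built on E-flat.
E-flat — root
G — major 3rd
B-flat — perfect 5th
C — major 6th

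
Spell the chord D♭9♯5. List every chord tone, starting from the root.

Root Db, quality dominant ninth sharp five:
- root: Db
- major 3rd: F
- augmented 5th: A
- minor 7th: Cb
- major 9th: Eb

Db – F – A – Cb – Eb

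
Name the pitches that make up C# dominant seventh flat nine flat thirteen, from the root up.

C-sharp E-sharp G-sharp B D A

C# dominant seventh flat nine flat thirteen is a dominant seventh flat nine flat thirteen built on C-sharp.
root → C-sharp
3rd (major 3rd) → E-sharp
5th (perfect 5th) → G-sharp
7th (minor 7th) → B
9th (minor 9th) → D
13th (minor 13th) → A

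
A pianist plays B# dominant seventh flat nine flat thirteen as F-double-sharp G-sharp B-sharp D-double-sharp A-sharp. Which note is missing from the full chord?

C-sharp

B# dominant seventh flat nine flat thirteen = B-sharp, D-double-sharp, F-double-sharp, A-sharp, C-sharp, G-sharp. The voicing lacks the 9th (minor 9th), C-sharp.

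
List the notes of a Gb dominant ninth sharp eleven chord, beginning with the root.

Gb  Bb  Db  Fb  Ab  C

Gb dominant ninth sharp eleven is a dominant ninth sharp eleven built on Gb.
Gb — root
Bb — major 3rd
Db — perfect 5th
Fb — minor 7th
Ab — major 9th
C — augmented 11th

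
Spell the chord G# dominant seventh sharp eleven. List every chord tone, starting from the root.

G# dominant seventh sharp eleven: dominant seventh sharp eleven on G#.
- root: G#
- major 3rd: B#
- perfect 5th: D#
- minor 7th: F#
- augmented 11th: C##

G# B# D# F# C##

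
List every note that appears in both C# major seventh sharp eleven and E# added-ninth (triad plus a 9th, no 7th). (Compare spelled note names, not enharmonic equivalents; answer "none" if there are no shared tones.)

C# major seventh sharp eleven = C♯, E♯, G♯, B♯, F𝄪.
E# added-ninth = E♯, G𝄪, B♯, F𝄪.
Shared: E♯, B♯, F𝄪.

E♯, B♯, F𝄪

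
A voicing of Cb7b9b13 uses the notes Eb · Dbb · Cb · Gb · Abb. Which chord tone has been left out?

Bbb

Cb7b9b13 = Cb, Eb, Gb, Bbb, Dbb, Abb. The voicing lacks the 7th (minor 7th), Bbb.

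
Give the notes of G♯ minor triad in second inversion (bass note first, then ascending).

D-sharp – G-sharp – B

G♯ minor triad = G-sharp–B–D-sharp; second inversion → fifth (D-sharp) lowest.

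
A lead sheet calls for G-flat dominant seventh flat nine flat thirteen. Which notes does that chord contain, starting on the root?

G-flat B-flat D-flat F-flat A-double-flat E-double-flat

G-flat dominant seventh flat nine flat thirteen: dominant seventh flat nine flat thirteen on G-flat.
root → G-flat
3rd (major 3rd) → B-flat
5th (perfect 5th) → D-flat
7th (minor 7th) → F-flat
9th (minor 9th) → A-double-flat
13th (minor 13th) → E-double-flat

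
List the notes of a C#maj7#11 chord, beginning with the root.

C#, E#, G#, B#, F##

C#maj7#11 is a major seventh sharp eleven built on C#.
Root: C#
Major 3rd (3rd): E#
Perfect 5th (5th): G#
Major 7th (7th): B#
Augmented 11th (11th): F##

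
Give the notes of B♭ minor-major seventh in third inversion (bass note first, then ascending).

A  B♭  D♭  F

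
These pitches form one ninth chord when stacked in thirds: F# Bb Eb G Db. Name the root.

Arranged so that each adjacent pair is a third by letter name: Eb – G – Bb – Db – F#.
The bottom of that stack, Eb, is the root (this is Eb dominant seventh sharp nine).

Eb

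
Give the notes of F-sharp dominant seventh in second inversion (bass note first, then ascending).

C-sharp, E, F-sharp, A-sharp

F-sharp dominant seventh = F-sharp–A-sharp–C-sharp–E; second inversion → fifth (C-sharp) lowest.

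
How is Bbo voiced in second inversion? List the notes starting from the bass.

In root position, Bbo is Bb–Db–Fb.
Second inversion puts the fifth (Fb) in the bass.

Fb – Bb – Db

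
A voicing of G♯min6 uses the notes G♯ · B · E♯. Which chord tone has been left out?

D♯

G♯min6 = G♯, B, D♯, E♯. The voicing lacks the 5th (perfect 5th), D♯.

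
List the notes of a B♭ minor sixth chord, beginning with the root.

B-flat  D-flat  F  G

B♭ minor sixth: minor sixth on B-flat.
Root: B-flat
Minor 3rd (3rd): D-flat
Perfect 5th (5th): F
Major 6th (6th): G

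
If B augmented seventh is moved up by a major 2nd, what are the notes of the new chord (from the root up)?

C♯ E♯ G𝄪 B

Transposed root: B → C♯ (major 2nd up). So we spell C♯ augmented seventh:
Root: C♯
Major 3rd (3rd): E♯
Augmented 5th (5th): G𝄪
Minor 7th (7th): B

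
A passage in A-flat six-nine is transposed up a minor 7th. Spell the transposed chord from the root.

Transposed root: A-flat → G-flat (minor 7th up). So we spell G-flat six-nine:
- root: G-flat
- major 3rd: B-flat
- perfect 5th: D-flat
- major 6th: E-flat
- major 9th: A-flat

G-flat – B-flat – D-flat – E-flat – A-flat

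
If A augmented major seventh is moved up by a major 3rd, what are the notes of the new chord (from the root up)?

C♯  E♯  G𝄪  B♯

Transposed root: A → C♯ (major 3rd up). So we spell C♯ augmented major seventh:
C♯ — root
E♯ — major 3rd
G𝄪 — augmented 5th
B♯ — major 7th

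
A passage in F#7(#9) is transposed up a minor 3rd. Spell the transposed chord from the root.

A – C♯ – E – G – B♯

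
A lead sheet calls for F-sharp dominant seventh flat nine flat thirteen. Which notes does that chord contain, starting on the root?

F-sharp dominant seventh flat nine flat thirteen: dominant seventh flat nine flat thirteen on F#.
root → F#
3rd (major 3rd) → A#
5th (perfect 5th) → C#
7th (minor 7th) → E
9th (minor 9th) → G
13th (minor 13th) → D

F#, A#, C#, E, G, D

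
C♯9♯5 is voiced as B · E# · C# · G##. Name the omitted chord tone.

D#

C♯9♯5 = C#, E#, G##, B, D#. The voicing lacks the 9th (major 9th), D#.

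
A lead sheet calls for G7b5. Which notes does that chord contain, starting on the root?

G7b5 is a dominant seventh flat five built on G.
G — root
B — major 3rd
Db — diminished 5th
F — minor 7th

G – B – Db – F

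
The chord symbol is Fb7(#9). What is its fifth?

Fb7(#9) is built on F♭; its 5th is a perfect 5th above the root.
A fifth above F uses the letter C, and the perfect 5th above F♭ is C♭.

C♭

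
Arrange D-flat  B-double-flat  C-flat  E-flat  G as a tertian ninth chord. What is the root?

Stacking in thirds gives C-flat – E-flat – G – B-double-flat – D-flat, so C-flat is the root — C-flat dominant ninth sharp five.

C-flat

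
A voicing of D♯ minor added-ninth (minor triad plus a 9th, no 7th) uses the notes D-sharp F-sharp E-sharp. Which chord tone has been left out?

A-sharp

D♯ minor added-ninth = D-sharp, F-sharp, A-sharp, E-sharp. The voicing lacks the 5th (perfect 5th), A-sharp.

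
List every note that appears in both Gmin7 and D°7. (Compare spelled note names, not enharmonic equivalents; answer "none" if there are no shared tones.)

Gmin7: G Bb D F
D°7: D F Ab Cb
Common to both → D, F.

D, F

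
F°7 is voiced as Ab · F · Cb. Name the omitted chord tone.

F°7 = F, Ab, Cb, Ebb. The voicing lacks the 7th (diminished 7th), Ebb.

Ebb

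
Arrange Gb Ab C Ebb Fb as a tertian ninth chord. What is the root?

Fb

Arranged so that each adjacent pair is a third by letter name: Fb – Ab – C – Ebb – Gb.
The bottom of that stack, Fb, is the root (this is Fb dominant ninth sharp five).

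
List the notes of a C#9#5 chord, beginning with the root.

C#9#5: dominant ninth sharp five on C♯.
- root: C♯
- major 3rd: E♯
- augmented 5th: G𝄪
- minor 7th: B
- major 9th: D♯

C♯, E♯, G𝄪, B, D♯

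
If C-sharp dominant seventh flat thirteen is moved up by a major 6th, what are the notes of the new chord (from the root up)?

A-sharp C-double-sharp E-sharp G-sharp F-sharp

A major 6th up from C-sharp is A-sharp, so the new chord is A-sharp dominant seventh flat thirteen.
root → A-sharp
3rd (major 3rd) → C-double-sharp
5th (perfect 5th) → E-sharp
7th (minor 7th) → G-sharp
13th (minor 13th) → F-sharp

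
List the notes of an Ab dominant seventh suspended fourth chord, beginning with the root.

Ab – Db – Eb – Gb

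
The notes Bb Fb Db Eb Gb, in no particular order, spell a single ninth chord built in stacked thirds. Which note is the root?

Eb

Stacking in thirds gives Eb – Gb – Bb – Db – Fb, so Eb is the root — Eb minor seventh flat nine.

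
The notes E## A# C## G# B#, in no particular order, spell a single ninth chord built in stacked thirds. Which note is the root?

Stacking in thirds gives A# – C## – E## – G# – B#, so A# is the root — A# dominant ninth sharp five.

A#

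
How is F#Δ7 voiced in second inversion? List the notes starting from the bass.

C# E# F# A#

F#Δ7 = F#–A#–C#–E#; second inversion → fifth (C#) lowest.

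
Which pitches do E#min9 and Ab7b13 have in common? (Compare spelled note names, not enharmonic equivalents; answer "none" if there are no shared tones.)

none

E#min9: E# G# B# D# F##
Ab7b13: Ab C Eb Gb Fb
Common to both → none.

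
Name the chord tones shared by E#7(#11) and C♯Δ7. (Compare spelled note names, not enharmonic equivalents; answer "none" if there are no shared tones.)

E#7(#11): E# G## B# D# A##
C♯Δ7: C# E# G# B#
Common to both → E#, B#.

E#  B#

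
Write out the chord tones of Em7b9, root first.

E  G  B  D  F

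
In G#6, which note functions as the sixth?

Root of G#6 = G#. The 6th is a major 6th: G# up a major 6th → E#.

E#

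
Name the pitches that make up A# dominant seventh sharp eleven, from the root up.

A# dominant seventh sharp eleven is a dominant seventh sharp eleven built on A♯.
root → A♯
3rd (major 3rd) → C𝄪
5th (perfect 5th) → E♯
7th (minor 7th) → G♯
11th (augmented 11th) → D𝄪

A♯  C𝄪  E♯  G♯  D𝄪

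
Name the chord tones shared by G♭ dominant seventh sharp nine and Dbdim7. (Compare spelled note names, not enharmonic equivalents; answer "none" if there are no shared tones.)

G♭ dominant seventh sharp nine = Gb, Bb, Db, Fb, A.
Dbdim7 = Db, Fb, Abb, Cbb.
Shared: Db, Fb.

Db – Fb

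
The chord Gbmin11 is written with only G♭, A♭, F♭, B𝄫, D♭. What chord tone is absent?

The full Gbmin11 chord is G♭, B𝄫, D♭, F♭, A♭, C♭.
Comparing with the voicing, the perfect 11th (11th) — C♭ — is absent.

C♭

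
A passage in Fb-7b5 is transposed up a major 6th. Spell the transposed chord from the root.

Db, Fb, Abb, Cb

Transposed root: Fb → Db (major 6th up). So we spell Db half-diminished seventh:
- root: Db
- minor 3rd: Fb
- diminished 5th: Abb
- minor 7th: Cb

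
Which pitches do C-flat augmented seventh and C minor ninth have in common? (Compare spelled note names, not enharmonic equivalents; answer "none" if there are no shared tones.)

E♭, G

C-flat augmented seventh: C♭ E♭ G B𝄫
C minor ninth: C E♭ G B♭ D
Common to both → E♭, G.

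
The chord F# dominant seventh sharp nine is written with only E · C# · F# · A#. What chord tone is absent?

G##

F# dominant seventh sharp nine = F#, A#, C#, E, G##. The voicing lacks the 9th (augmented 9th), G##.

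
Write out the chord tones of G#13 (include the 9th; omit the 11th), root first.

G#, B#, D#, F#, A#, E#

G#13 is a dominant thirteenth built on G#.
G# — root
B# — major 3rd
D# — perfect 5th
F# — minor 7th
A# — major 9th
E# — major 13th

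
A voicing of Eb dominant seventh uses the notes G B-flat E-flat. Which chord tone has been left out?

D-flat

Eb dominant seventh = E-flat, G, B-flat, D-flat. The voicing lacks the 7th (minor 7th), D-flat.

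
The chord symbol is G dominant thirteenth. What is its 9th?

A

G dominant thirteenth is built on G; its 9th is a major 9th above the root.
A second above G uses the letter A, and the major 9th above G is A.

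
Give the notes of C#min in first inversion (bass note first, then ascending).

E  G#  C#

C#min = C#–E–G#; first inversion → third (E) lowest.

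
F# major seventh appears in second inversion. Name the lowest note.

F# major seventh = F-sharp–A-sharp–C-sharp–E-sharp. Second inversion → fifth in the bass = C-sharp.

C-sharp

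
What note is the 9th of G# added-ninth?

G# added-ninth is built on G#; its 9th is a major 9th above the root.
A second above G uses the letter A, and the major 9th above G# is A#.

A#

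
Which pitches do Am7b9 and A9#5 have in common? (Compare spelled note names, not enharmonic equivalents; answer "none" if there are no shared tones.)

A – G

Am7b9 = A, C, E, G, B♭.
A9#5 = A, C♯, E♯, G, B.
Shared: A, G.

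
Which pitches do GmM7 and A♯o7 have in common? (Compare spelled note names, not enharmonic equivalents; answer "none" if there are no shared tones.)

GmM7: G Bb D F#
A♯o7: A# C# E G
Common to both → G.

G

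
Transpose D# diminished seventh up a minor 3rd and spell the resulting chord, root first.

F♯ A C E♭

D♯ up a minor 3rd → F♯. New chord: F♯ diminished seventh.
root → F♯
3rd (minor 3rd) → A
5th (diminished 5th) → C
7th (diminished 7th) → E♭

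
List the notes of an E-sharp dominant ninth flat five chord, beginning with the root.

Root E-sharp, quality dominant ninth flat five:
E-sharp — root
G-double-sharp — major 3rd
B — diminished 5th
D-sharp — minor 7th
F-double-sharp — major 9th

E-sharp – G-double-sharp – B – D-sharp – F-double-sharp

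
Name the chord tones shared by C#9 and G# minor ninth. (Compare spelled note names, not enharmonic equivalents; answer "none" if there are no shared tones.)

G# B D#

C#9 = C#, E#, G#, B, D#.
G# minor ninth = G#, B, D#, F#, A#.
Shared: G#, B, D#.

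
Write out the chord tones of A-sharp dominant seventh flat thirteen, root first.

A#, C##, E#, G#, F#

Root A#, quality dominant seventh flat thirteen:
A# — root
C## — major 3rd
E# — perfect 5th
G# — minor 7th
F# — minor 13th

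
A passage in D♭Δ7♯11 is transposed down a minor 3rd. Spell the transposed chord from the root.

Bb D F A E

A minor 3rd down from Db is Bb, so the new chord is Bb major seventh sharp eleven.
Bb — root
D — major 3rd
F — perfect 5th
A — major 7th
E — augmented 11th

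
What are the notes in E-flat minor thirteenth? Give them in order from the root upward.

E-flat, G-flat, B-flat, D-flat, F, A-flat, C

Root E-flat, quality minor thirteenth:
E-flat — root
G-flat — minor 3rd
B-flat — perfect 5th
D-flat — minor 7th
F — major 9th
A-flat — perfect 11th
C — major 13th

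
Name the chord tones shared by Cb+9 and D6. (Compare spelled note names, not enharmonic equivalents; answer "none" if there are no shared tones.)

Cb+9 = Cb, Eb, G, Bbb, Db.
D6 = D, F#, A, B.
Shared: none.

none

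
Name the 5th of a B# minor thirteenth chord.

Root of B# minor thirteenth = B#. The 5th is a perfect 5th: B# up a perfect 5th → F##.

F##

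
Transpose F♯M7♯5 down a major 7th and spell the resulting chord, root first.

G B D# F#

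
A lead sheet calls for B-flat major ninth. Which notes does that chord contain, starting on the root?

B-flat – D – F – A – C

B-flat major ninth: major ninth on B-flat.
- root: B-flat
- major 3rd: D
- perfect 5th: F
- major 7th: A
- major 9th: C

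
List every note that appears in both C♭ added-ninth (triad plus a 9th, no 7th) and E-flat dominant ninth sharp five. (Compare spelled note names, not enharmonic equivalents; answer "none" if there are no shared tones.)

E-flat D-flat

C♭ added-ninth: C-flat E-flat G-flat D-flat
E-flat dominant ninth sharp five: E-flat G B D-flat F
Common to both → E-flat, D-flat.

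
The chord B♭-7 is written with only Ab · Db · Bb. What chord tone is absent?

F

B♭-7 = Bb, Db, F, Ab. The voicing lacks the 5th (perfect 5th), F.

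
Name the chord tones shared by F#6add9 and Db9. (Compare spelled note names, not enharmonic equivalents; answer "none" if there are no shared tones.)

F#6add9: F# A# C# D# G#
Db9: Db F Ab Cb Eb
Common to both → none.

none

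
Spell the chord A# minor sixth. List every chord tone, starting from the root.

A-sharp, C-sharp, E-sharp, F-double-sharp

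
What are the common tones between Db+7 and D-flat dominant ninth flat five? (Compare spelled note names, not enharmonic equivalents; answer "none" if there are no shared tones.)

Db+7 = Db, F, A, Cb.
D-flat dominant ninth flat five = Db, F, Abb, Cb, Eb.
Shared: Db, F, Cb.

Db – F – Cb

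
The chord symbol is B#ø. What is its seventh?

A#

B#ø is built on B#; its 7th is a minor 7th above the root.
A seventh above B uses the letter A, and the minor 7th above B# is A#.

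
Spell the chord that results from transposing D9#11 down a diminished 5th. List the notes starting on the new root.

G#  B#  D#  F#  A#  C##

Transposed root: D → G# (diminished 5th down). So we spell G# dominant ninth sharp eleven:
root → G#
3rd (major 3rd) → B#
5th (perfect 5th) → D#
7th (minor 7th) → F#
9th (major 9th) → A#
11th (augmented 11th) → C##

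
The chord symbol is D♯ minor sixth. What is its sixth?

B♯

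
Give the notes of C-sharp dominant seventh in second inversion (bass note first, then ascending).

G# – B – C# – E#

In root position, C-sharp dominant seventh is C#–E#–G#–B.
Second inversion puts the fifth (G#) in the bass.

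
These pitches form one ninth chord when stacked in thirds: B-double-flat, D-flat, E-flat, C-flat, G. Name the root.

Stacking in thirds gives C-flat – E-flat – G – B-double-flat – D-flat, so C-flat is the root — C-flat dominant ninth sharp five.

C-flat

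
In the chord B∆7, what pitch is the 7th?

A♯

B∆7 is built on B; its 7th is a major 7th above the root.
A seventh above B uses the letter A, and the major 7th above B is A♯.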